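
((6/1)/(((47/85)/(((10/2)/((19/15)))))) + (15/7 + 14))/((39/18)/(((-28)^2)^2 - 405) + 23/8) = 20.51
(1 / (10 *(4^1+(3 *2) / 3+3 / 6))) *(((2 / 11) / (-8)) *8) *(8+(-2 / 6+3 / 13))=-0.02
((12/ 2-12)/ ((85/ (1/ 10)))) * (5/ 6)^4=-25/ 7344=-0.00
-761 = -761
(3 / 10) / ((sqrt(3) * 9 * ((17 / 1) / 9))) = 0.01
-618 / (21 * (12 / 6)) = -103 / 7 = -14.71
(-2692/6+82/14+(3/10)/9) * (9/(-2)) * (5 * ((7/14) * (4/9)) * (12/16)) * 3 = 278949/56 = 4981.23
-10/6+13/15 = -4/5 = -0.80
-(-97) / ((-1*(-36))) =97 / 36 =2.69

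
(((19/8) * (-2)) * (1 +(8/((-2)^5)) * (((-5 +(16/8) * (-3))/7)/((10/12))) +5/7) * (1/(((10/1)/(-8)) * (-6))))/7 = -0.20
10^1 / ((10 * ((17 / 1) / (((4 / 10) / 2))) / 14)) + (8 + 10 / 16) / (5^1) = 1.89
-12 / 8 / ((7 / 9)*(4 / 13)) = -351 / 56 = -6.27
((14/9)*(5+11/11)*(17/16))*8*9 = 714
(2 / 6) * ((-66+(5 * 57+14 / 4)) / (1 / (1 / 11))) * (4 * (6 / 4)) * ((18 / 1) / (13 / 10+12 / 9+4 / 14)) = 1682100 / 6743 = 249.46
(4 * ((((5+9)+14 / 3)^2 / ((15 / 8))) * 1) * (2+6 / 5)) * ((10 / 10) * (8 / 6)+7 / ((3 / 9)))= 107577344 / 2025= 53124.61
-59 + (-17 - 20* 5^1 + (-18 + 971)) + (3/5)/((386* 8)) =777.00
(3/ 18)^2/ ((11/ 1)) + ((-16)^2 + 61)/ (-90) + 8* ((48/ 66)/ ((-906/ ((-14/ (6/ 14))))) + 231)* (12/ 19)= 115981387/ 99660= 1163.77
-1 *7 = -7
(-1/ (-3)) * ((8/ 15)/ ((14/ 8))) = 32/ 315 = 0.10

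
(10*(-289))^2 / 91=8352100 / 91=91781.32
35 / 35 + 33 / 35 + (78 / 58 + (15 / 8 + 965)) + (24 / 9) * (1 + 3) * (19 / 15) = 71886881 / 73080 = 983.67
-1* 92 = -92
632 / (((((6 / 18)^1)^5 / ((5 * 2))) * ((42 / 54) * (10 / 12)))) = 16586208 / 7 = 2369458.29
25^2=625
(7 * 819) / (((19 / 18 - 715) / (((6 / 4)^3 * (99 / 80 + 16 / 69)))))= -3766529403 / 94583360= -39.82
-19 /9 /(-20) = 19 /180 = 0.11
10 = 10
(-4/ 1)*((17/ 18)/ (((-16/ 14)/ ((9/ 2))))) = 119/ 8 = 14.88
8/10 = 0.80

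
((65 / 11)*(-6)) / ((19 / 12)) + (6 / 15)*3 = -21.19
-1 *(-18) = 18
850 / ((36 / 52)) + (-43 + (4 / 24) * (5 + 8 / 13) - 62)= 1123.71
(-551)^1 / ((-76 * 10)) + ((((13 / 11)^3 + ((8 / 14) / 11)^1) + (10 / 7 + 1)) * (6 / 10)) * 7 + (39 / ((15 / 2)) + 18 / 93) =23.47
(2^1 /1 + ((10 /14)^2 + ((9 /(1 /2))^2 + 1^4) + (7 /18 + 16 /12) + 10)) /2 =299203 /1764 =169.62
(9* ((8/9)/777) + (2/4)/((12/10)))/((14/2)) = 1327/21756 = 0.06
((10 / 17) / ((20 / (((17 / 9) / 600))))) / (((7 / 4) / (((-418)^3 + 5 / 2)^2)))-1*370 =338670292013287 / 1200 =282225243344.41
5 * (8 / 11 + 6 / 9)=230 / 33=6.97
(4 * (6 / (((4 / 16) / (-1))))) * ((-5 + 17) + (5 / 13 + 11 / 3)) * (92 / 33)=-1842944 / 429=-4295.91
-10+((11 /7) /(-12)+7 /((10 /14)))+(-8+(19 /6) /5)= -3233 /420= -7.70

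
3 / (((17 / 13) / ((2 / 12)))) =13 / 34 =0.38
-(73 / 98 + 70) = -6933 / 98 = -70.74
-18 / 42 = -3 / 7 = -0.43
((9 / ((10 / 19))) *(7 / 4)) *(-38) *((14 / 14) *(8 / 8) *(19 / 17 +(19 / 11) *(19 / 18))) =-25014773 / 7480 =-3344.22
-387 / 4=-96.75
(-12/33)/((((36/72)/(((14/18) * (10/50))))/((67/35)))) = -536/2475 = -0.22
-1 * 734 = -734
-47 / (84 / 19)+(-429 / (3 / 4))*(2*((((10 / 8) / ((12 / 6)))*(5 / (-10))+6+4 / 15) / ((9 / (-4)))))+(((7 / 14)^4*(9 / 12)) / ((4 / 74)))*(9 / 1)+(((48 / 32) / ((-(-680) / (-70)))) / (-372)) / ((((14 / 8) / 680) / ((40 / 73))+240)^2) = 7733206409634304471419209 / 2556823468043829720960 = 3024.54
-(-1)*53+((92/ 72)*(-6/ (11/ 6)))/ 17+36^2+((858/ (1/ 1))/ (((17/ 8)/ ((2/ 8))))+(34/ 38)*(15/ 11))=5155102/ 3553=1450.92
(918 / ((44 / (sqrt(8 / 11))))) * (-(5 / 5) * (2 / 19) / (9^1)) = -102 * sqrt(22) / 2299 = -0.21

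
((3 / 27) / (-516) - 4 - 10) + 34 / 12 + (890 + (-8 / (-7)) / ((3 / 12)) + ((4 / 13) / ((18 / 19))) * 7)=374291087 / 422604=885.68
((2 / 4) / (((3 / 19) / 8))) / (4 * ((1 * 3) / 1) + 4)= 19 / 12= 1.58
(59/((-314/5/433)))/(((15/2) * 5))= -10.85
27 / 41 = 0.66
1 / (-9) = -1 / 9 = -0.11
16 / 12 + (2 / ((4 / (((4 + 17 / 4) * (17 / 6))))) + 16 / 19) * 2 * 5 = 57743 / 456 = 126.63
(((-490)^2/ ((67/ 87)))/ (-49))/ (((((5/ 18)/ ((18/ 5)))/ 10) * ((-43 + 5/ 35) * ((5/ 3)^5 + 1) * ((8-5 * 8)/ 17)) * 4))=-184.37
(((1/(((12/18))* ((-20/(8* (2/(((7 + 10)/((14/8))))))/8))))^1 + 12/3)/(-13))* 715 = -2816/17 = -165.65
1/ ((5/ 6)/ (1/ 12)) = 1/ 10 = 0.10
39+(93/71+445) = 34457/71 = 485.31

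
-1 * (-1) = 1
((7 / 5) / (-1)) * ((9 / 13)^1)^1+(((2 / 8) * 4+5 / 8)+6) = 3461 / 520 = 6.66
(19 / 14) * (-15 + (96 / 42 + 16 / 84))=-4997 / 294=-17.00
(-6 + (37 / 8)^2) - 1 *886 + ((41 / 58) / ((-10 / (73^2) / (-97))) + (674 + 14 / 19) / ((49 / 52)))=314362010763 / 8639680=36385.84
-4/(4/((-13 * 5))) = 65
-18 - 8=-26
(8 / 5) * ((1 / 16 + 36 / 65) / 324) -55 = -11582359 / 210600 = -55.00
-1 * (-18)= 18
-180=-180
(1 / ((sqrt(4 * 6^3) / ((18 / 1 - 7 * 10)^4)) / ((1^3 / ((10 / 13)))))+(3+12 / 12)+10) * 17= 238+100991696 * sqrt(6) / 45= 5497529.63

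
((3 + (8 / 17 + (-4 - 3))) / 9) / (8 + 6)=-10 / 357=-0.03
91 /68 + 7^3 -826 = -32753 /68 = -481.66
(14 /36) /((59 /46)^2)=7406 /31329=0.24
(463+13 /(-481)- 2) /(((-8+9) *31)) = 14.87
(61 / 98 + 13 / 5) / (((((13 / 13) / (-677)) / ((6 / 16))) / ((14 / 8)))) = -3206949 / 2240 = -1431.67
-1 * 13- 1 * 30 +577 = 534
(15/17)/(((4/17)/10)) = 75/2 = 37.50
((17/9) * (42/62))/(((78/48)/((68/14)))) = 4624/1209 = 3.82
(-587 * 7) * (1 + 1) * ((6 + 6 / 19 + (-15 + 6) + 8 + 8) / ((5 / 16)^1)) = -33266464 / 95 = -350173.31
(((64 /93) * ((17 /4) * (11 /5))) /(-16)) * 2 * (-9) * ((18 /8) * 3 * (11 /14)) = 166617 /4340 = 38.39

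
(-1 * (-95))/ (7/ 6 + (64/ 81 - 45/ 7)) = -107730/ 5071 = -21.24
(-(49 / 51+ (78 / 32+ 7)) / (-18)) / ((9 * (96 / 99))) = 93335 / 1410048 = 0.07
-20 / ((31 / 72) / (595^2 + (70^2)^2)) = -35084196000 / 31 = -1131748258.06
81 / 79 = 1.03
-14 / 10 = -7 / 5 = -1.40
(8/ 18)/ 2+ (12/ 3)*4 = 146/ 9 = 16.22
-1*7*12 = -84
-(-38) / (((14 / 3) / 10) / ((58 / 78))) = 5510 / 91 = 60.55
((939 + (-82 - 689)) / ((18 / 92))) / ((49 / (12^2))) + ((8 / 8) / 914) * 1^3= 16144903 / 6398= 2523.43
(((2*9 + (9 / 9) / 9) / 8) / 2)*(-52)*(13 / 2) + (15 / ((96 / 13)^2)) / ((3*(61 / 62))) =-107517293 / 281088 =-382.50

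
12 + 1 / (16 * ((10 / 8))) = 241 / 20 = 12.05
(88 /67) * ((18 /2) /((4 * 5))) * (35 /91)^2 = 990 /11323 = 0.09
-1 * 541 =-541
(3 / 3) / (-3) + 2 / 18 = -2 / 9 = -0.22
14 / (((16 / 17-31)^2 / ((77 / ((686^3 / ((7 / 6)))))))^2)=10106041 / 7610454604987286748925824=0.00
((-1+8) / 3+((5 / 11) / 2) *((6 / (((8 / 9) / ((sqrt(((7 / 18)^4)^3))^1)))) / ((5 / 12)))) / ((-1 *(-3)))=21672721 / 27713664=0.78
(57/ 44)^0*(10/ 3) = 10/ 3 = 3.33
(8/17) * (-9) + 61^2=63185/17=3716.76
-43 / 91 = -0.47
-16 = -16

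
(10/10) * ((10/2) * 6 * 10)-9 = 291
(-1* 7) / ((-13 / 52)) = 28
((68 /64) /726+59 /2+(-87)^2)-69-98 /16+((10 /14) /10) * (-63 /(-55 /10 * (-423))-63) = 4104944587 /545952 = 7518.87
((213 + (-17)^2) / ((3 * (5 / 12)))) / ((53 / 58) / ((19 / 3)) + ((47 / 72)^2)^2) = 29733449269248 / 24125878915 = 1232.43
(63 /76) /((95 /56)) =882 /1805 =0.49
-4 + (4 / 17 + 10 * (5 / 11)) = 146 / 187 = 0.78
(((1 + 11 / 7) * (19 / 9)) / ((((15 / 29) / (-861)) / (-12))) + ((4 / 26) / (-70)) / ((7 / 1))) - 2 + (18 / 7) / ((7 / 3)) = 345368347 / 3185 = 108435.90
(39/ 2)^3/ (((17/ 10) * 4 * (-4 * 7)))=-296595/ 7616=-38.94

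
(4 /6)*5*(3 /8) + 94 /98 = 433 /196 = 2.21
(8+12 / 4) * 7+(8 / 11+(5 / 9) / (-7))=53810 / 693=77.65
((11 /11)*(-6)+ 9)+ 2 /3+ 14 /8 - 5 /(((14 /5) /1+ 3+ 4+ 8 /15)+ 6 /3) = 2225 /444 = 5.01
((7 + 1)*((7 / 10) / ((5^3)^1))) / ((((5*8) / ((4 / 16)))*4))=7 / 100000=0.00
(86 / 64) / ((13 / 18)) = 387 / 208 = 1.86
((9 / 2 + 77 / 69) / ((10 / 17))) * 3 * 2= 2635 / 46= 57.28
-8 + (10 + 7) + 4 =13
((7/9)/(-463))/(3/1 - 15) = 7/50004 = 0.00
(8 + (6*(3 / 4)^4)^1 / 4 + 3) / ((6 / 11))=64625 / 3072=21.04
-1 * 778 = -778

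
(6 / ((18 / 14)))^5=2213.27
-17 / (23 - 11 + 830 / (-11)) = 187 / 698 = 0.27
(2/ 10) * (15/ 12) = 1/ 4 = 0.25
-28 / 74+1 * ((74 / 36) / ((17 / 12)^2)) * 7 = 6.79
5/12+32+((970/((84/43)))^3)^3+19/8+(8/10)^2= 18656568039292442635006728809615610272927/10166784596236800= 1835050980247787140476567.00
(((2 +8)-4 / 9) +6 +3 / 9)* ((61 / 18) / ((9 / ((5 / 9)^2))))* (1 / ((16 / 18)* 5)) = 43615 / 104976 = 0.42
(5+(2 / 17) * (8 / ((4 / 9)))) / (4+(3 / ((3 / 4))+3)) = 11 / 17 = 0.65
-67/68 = -0.99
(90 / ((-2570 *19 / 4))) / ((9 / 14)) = -56 / 4883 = -0.01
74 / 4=37 / 2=18.50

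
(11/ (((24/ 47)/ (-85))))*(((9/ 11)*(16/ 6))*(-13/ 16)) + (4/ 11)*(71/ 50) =3246.45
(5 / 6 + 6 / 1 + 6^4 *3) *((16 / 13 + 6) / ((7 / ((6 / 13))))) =2196686 / 1183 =1856.88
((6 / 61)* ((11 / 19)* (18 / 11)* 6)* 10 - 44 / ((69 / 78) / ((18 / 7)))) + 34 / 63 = -204499294 / 1679391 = -121.77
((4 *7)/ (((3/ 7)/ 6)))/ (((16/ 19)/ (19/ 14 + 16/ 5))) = 42427/ 20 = 2121.35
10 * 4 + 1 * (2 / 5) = 202 / 5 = 40.40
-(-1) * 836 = 836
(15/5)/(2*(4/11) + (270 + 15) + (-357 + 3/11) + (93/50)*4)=-0.05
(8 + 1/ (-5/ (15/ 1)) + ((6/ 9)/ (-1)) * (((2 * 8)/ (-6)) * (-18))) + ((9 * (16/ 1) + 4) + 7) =128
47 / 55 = 0.85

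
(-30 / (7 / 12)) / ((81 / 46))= -1840 / 63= -29.21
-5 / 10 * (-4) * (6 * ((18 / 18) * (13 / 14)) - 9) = -48 / 7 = -6.86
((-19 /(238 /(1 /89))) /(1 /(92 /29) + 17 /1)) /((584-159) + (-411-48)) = 437 /286814871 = 0.00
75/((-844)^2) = 75/712336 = 0.00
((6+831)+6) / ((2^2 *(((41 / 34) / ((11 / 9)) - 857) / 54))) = -4256307 / 320149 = -13.29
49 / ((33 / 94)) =4606 / 33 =139.58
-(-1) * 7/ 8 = 0.88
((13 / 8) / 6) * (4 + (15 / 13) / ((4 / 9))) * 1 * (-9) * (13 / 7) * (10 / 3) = -3185 / 32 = -99.53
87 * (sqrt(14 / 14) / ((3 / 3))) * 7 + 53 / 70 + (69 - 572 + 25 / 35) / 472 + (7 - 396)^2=313734816 / 2065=151929.69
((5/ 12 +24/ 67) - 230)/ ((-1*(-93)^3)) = -184297/ 646703028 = -0.00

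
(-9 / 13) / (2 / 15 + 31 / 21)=-945 / 2197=-0.43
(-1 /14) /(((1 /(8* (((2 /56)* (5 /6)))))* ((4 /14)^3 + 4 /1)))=-7 /1656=-0.00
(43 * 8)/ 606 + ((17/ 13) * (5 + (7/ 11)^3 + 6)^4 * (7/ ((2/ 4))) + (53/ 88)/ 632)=18379705488305609821937197/ 62503633964570720064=294058.19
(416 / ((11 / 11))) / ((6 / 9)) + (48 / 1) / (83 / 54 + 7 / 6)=46848 / 73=641.75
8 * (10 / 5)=16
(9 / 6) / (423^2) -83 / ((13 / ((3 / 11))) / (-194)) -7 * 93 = -5342461939 / 17057898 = -313.20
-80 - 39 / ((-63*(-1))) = -1693 / 21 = -80.62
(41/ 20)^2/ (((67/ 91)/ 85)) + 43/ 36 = 23462183/ 48240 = 486.36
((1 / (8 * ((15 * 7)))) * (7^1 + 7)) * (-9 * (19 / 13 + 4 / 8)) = -153 / 520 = -0.29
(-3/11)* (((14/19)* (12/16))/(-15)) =21/2090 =0.01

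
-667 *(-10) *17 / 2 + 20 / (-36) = 510250 / 9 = 56694.44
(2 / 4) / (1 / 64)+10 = 42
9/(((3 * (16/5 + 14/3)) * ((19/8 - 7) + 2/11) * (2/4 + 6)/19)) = -75240/299897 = -0.25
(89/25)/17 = 89/425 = 0.21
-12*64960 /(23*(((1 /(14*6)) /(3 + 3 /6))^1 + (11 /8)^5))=-3754866769920 /544890263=-6891.05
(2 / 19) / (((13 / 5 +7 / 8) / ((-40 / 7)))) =-3200 / 18487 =-0.17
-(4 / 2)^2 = -4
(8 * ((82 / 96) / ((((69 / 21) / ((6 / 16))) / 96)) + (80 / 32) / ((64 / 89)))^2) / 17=1427857369 / 18417664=77.53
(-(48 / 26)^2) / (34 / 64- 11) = 18432 / 56615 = 0.33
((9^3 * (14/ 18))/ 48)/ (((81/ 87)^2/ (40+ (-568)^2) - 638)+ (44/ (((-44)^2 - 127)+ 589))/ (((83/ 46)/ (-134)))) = -8285617426257/ 448466826569678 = -0.02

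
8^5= 32768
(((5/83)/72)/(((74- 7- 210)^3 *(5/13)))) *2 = -0.00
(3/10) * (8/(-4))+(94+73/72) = 33989/360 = 94.41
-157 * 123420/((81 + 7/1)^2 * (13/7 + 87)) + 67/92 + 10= -3989979/228896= -17.43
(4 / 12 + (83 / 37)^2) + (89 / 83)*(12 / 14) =14996054 / 2386167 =6.28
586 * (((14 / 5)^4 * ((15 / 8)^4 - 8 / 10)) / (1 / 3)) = 499636908939 / 400000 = 1249092.27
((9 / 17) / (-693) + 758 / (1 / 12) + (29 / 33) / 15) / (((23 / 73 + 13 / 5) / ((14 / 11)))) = 19556819939 / 4924458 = 3971.36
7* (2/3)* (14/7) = 28/3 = 9.33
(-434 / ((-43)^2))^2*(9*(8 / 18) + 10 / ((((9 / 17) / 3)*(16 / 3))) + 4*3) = 10029957 / 6837602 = 1.47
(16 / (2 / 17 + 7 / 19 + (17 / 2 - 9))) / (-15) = 10336 / 135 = 76.56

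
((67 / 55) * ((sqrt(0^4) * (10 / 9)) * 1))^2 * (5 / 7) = 0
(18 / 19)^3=5832 / 6859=0.85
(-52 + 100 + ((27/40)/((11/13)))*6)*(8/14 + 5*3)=180831/220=821.96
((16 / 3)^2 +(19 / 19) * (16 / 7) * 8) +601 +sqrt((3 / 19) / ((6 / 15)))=sqrt(570) / 38 +40807 / 63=648.36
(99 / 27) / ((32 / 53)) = 583 / 96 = 6.07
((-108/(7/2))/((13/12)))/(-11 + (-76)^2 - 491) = -144/26663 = -0.01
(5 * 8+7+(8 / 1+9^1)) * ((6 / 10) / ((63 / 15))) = 64 / 7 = 9.14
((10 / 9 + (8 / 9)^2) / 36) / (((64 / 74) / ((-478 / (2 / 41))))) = -27917351 / 46656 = -598.37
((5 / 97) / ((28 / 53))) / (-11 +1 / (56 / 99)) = -530 / 50149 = -0.01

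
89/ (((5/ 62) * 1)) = 1103.60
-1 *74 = -74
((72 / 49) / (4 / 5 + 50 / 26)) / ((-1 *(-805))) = 312 / 465451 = 0.00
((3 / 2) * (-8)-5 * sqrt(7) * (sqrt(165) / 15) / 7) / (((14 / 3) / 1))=-18 / 7-sqrt(1155) / 98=-2.92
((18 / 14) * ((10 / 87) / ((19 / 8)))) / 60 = 4 / 3857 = 0.00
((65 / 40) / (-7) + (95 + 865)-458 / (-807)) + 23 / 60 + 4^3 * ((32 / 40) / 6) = 14600813 / 15064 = 969.25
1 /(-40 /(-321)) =321 /40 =8.02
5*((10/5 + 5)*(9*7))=2205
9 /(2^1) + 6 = 21 /2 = 10.50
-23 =-23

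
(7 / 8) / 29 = 7 / 232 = 0.03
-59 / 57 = -1.04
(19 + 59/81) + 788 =65426/81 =807.73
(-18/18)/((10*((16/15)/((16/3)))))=-1/2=-0.50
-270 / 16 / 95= -27 / 152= -0.18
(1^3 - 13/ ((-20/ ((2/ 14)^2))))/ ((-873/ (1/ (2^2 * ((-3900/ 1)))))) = 331/ 4448808000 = 0.00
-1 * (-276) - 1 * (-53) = 329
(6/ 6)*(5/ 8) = 5/ 8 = 0.62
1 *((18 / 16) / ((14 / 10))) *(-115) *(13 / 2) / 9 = -66.74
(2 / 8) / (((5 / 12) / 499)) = 1497 / 5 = 299.40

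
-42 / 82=-21 / 41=-0.51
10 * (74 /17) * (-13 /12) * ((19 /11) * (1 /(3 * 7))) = -45695 /11781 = -3.88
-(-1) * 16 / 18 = 8 / 9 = 0.89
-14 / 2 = -7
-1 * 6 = -6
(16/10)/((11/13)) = 1.89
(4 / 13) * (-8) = -32 / 13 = -2.46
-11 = -11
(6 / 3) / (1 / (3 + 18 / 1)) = 42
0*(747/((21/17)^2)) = 0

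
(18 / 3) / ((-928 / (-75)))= 225 / 464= 0.48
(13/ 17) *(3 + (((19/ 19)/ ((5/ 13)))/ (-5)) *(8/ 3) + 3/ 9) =1898/ 1275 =1.49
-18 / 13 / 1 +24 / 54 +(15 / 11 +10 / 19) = 23225 / 24453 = 0.95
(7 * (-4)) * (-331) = 9268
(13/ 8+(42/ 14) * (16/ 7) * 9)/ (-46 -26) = -3547/ 4032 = -0.88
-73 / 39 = -1.87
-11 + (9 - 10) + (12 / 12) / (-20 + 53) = -395 / 33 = -11.97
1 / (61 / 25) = 25 / 61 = 0.41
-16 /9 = -1.78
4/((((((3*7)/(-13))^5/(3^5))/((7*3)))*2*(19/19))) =-2227758/2401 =-927.85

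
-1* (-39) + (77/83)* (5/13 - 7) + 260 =292.86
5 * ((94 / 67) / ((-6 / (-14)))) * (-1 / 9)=-3290 / 1809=-1.82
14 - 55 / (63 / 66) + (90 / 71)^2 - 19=-6458815 / 105861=-61.01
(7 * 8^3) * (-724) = -2594816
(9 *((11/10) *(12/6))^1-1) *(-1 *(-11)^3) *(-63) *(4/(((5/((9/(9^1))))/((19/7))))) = -85577976/25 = -3423119.04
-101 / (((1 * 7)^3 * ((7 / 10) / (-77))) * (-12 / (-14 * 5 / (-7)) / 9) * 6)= -27775 / 686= -40.49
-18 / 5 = -3.60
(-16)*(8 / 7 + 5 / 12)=-524 / 21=-24.95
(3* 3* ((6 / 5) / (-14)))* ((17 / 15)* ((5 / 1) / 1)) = -153 / 35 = -4.37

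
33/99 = 1/3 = 0.33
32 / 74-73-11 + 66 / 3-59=-4461 / 37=-120.57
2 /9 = 0.22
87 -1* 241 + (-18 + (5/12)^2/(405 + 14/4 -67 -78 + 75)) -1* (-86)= -4191959/48744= -86.00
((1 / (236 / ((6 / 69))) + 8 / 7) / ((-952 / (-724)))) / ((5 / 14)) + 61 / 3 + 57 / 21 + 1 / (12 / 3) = 249316999 / 9688980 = 25.73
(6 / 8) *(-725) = -2175 / 4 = -543.75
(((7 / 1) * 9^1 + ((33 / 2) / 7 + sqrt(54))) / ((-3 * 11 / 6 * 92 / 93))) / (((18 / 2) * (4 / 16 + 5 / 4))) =-9455 / 10626 - 31 * sqrt(6) / 759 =-0.99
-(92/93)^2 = -8464/8649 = -0.98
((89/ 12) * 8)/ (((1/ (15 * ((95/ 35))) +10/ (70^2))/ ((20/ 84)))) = 531.05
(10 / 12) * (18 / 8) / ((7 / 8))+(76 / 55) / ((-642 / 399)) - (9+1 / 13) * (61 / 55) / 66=19997162 / 17672655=1.13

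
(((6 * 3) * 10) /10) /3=6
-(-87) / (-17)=-87 / 17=-5.12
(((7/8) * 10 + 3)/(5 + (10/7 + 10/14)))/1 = 329/200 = 1.64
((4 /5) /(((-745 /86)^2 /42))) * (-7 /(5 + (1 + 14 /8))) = -34790784 /86028875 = -0.40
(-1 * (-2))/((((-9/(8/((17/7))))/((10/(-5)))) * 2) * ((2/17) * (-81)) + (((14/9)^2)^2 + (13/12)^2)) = -0.11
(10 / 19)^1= 10 / 19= 0.53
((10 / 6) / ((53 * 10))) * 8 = 4 / 159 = 0.03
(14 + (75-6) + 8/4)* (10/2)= 425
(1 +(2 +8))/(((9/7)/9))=77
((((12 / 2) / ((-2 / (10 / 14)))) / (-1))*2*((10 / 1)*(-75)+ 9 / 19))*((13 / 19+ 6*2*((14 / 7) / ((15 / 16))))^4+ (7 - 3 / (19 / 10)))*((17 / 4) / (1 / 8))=-112940512978408055784 / 2166586625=-52128316345.72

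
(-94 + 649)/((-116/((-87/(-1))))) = -1665/4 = -416.25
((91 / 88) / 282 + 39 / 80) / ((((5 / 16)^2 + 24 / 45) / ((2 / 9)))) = 1950208 / 11274219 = 0.17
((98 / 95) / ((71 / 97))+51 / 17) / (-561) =-29741 / 3783945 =-0.01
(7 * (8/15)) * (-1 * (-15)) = 56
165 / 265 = 33 / 53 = 0.62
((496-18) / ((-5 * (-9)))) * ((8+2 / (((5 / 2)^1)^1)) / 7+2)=18164 / 525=34.60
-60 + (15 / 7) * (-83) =-1665 / 7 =-237.86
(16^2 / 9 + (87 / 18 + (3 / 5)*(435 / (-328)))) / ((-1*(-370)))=95887 / 1092240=0.09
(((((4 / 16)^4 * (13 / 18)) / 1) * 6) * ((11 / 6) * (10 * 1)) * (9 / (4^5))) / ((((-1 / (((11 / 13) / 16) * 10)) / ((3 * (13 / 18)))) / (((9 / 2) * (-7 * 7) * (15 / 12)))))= 0.86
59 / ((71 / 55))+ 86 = 131.70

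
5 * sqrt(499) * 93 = 465 * sqrt(499) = 10387.31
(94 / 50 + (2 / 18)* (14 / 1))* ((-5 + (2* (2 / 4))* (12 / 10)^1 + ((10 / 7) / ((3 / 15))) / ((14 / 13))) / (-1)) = -536462 / 55125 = -9.73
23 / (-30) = -23 / 30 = -0.77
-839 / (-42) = 839 / 42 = 19.98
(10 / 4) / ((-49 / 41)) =-2.09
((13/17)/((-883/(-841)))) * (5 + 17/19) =1224496/285209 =4.29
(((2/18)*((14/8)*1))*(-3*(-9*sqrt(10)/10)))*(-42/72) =-49*sqrt(10)/160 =-0.97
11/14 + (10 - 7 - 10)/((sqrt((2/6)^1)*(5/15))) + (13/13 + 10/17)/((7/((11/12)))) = 473/476 - 21*sqrt(3) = -35.38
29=29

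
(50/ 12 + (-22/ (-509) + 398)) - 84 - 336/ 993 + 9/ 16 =2575173373/ 8086992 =318.43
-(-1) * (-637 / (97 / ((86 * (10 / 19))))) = -547820 / 1843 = -297.24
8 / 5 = 1.60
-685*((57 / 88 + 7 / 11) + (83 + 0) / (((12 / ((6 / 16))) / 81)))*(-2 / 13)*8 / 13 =50967425 / 3718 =13708.29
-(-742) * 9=6678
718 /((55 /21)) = 15078 /55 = 274.15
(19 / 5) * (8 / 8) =19 / 5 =3.80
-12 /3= -4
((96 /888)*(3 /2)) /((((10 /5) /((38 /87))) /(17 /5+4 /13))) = 0.13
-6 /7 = -0.86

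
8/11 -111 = -1213/11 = -110.27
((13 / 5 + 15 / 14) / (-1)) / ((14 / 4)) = -1.05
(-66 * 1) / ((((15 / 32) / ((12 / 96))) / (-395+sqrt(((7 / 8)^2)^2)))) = 277541 / 40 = 6938.52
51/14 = 3.64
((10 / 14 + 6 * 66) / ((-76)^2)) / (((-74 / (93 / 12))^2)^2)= 2564617817 / 310378813652992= 0.00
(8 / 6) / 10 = 2 / 15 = 0.13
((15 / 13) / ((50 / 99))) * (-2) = -4.57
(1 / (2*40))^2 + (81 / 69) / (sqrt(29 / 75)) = 1 / 6400 + 135*sqrt(87) / 667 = 1.89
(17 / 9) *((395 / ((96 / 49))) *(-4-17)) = -2303245 / 288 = -7997.38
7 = 7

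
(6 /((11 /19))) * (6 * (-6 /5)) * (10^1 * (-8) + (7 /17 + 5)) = 5203872 /935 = 5565.64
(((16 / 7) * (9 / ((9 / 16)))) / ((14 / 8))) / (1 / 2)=2048 / 49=41.80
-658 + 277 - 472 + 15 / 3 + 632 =-216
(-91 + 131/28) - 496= -16305/28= -582.32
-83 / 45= -1.84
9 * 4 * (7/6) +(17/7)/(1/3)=345/7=49.29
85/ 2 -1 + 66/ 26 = 1145/ 26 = 44.04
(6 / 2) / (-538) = -3 / 538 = -0.01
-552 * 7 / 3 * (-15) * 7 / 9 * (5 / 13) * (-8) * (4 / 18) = -3606400 / 351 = -10274.64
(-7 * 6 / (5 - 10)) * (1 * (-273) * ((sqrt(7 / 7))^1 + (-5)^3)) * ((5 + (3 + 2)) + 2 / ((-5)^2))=358289568 / 125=2866316.54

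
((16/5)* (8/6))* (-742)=-47488/15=-3165.87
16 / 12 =4 / 3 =1.33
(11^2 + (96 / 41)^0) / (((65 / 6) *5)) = 732 / 325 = 2.25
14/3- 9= -13/3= -4.33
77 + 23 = 100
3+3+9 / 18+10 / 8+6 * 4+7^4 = 2432.75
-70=-70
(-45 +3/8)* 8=-357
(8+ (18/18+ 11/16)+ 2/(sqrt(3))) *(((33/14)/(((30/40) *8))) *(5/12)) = 55 *sqrt(3)/504+ 8525/5376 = 1.77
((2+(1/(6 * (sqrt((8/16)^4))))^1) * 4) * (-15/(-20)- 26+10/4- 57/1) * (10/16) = -1595/3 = -531.67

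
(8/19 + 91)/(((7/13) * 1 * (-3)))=-7527/133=-56.59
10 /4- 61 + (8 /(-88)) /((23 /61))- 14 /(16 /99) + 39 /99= -880271 /6072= -144.97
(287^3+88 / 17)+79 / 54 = 21701437049 / 918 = 23639909.64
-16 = -16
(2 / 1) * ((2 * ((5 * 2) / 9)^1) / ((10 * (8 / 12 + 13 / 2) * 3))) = 8 / 387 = 0.02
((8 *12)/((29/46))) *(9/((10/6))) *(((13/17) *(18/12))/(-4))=-235.80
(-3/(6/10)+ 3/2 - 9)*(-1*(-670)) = -8375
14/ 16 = 7/ 8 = 0.88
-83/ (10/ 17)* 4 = -2822/ 5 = -564.40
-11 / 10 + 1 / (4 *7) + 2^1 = 131 / 140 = 0.94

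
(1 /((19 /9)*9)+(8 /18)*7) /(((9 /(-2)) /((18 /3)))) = -2164 /513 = -4.22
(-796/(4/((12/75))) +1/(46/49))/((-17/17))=35391/1150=30.77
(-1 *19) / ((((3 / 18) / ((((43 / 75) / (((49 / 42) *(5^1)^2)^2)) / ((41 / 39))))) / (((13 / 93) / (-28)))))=2485314 / 6811765625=0.00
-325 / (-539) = 325 / 539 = 0.60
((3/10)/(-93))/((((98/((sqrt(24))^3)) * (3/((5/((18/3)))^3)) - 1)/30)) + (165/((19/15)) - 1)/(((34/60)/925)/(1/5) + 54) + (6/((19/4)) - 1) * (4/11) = 242126205426170/97480459705409 - 165375 * sqrt(6)/17117983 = 2.46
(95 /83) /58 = 95 /4814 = 0.02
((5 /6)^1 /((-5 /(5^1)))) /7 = -5 /42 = -0.12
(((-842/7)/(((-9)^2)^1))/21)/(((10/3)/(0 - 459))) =9.74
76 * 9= 684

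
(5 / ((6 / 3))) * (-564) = -1410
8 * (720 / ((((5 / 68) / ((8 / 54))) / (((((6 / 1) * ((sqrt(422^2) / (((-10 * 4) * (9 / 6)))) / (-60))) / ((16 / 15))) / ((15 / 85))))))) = 1951328 / 45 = 43362.84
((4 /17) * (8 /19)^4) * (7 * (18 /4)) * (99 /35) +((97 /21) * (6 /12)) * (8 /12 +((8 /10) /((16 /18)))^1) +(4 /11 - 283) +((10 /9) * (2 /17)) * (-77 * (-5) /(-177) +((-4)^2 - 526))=-1876762042689431 /5435003421540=-345.31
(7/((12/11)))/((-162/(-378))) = 14.97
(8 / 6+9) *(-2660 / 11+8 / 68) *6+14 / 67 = -187749874 / 12529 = -14985.22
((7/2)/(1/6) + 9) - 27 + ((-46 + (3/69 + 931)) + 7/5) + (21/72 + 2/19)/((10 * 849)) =79198826531/89043120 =889.44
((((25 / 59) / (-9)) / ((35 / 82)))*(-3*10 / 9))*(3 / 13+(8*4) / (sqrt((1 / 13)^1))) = 4100 / 48321+131200*sqrt(13) / 11151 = 42.51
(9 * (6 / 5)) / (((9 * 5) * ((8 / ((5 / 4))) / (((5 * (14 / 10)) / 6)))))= 7 / 160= 0.04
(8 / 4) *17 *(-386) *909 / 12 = -994143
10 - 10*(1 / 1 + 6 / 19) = -60 / 19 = -3.16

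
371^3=51064811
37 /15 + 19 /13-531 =-102779 /195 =-527.07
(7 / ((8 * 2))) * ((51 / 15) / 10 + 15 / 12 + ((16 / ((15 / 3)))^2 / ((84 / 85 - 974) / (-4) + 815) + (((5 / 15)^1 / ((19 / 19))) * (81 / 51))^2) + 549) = 20048932641311 / 83187147200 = 241.01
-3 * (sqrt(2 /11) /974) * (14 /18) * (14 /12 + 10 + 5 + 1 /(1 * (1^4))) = -721 * sqrt(22) /192852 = -0.02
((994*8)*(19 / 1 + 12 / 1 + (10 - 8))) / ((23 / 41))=467785.04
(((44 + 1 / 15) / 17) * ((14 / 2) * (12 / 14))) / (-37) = -1322 / 3145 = -0.42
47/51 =0.92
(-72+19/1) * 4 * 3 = -636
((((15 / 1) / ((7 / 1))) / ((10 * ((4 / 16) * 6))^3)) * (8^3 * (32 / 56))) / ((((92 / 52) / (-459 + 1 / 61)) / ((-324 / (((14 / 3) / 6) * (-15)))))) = -80505225216 / 60153625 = -1338.33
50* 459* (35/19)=803250/19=42276.32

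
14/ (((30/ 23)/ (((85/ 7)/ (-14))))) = -391/ 42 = -9.31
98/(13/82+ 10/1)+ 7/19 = 3235/323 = 10.02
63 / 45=7 / 5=1.40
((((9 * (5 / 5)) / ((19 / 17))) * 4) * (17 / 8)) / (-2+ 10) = 2601 / 304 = 8.56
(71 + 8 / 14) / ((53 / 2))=1002 / 371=2.70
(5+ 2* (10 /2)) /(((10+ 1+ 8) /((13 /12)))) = 0.86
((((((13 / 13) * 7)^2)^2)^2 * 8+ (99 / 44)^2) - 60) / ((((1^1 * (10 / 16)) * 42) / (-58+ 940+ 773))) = 244242797819 / 84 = 2907652354.99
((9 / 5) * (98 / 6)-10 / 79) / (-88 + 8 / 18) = -104067 / 311260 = -0.33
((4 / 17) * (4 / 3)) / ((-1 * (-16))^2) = 1 / 816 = 0.00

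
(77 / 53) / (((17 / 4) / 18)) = 5544 / 901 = 6.15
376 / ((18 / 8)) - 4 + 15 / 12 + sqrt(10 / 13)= sqrt(130) / 13 + 5917 / 36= 165.24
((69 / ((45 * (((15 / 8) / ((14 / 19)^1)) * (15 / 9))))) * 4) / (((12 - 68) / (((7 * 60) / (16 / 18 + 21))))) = -46368 / 93575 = -0.50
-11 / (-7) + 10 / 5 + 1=32 / 7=4.57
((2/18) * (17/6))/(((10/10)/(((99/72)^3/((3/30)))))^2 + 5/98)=6.00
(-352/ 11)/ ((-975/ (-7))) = -224/ 975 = -0.23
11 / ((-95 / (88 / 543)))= -968 / 51585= -0.02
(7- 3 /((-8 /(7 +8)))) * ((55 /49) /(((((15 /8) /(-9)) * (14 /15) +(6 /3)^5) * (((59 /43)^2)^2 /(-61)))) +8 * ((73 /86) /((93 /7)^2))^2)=-576669015632458087104973 /75226058198775217783476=-7.67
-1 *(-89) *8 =712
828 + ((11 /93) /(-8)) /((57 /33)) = 11704487 /14136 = 827.99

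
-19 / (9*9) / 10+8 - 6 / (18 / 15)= 2411 / 810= 2.98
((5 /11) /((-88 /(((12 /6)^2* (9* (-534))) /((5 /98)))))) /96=39249 /1936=20.27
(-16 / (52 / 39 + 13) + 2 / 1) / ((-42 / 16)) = -304 / 903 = -0.34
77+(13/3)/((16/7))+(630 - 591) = 5659/48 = 117.90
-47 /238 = -0.20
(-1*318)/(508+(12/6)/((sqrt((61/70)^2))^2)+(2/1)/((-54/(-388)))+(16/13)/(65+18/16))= -109854937881/181372120472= -0.61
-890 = -890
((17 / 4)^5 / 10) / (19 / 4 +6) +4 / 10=1463889 / 110080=13.30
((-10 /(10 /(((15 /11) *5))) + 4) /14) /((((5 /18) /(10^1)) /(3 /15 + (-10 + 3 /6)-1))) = 28737 /385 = 74.64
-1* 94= -94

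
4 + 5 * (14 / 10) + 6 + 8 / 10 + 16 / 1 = 169 / 5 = 33.80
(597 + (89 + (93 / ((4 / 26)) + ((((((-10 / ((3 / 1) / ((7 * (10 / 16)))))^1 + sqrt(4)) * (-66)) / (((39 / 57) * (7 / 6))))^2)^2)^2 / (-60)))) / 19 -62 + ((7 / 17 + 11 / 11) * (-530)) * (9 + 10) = -36583358389849096849622181014389950030609 / 30378313283938825660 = -1204259039924738390277.07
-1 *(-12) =12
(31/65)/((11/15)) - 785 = -112162/143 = -784.35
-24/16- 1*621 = -1245/2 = -622.50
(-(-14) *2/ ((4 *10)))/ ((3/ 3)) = 7/ 10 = 0.70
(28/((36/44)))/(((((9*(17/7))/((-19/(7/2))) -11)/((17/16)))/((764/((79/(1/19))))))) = -500038/405981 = -1.23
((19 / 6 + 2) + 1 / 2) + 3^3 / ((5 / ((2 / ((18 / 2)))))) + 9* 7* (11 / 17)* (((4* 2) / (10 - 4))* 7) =98771 / 255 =387.34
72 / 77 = 0.94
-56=-56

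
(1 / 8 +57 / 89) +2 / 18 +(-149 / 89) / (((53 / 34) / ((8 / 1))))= -2620315 / 339624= -7.72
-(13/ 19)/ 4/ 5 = -13/ 380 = -0.03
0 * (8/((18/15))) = 0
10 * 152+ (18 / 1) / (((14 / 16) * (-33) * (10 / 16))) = 584816 / 385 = 1519.00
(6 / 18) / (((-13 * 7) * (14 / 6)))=-1 / 637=-0.00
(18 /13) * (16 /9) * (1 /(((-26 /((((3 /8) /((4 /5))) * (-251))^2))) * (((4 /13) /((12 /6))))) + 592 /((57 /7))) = -791014001 /94848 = -8339.81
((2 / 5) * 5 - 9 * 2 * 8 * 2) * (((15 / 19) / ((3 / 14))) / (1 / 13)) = -260260 / 19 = -13697.89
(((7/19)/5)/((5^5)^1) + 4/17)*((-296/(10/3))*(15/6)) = -263651418/5046875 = -52.24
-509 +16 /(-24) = -509.67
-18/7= -2.57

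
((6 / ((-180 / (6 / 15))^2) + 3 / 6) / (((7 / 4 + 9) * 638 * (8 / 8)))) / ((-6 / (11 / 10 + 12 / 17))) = -0.00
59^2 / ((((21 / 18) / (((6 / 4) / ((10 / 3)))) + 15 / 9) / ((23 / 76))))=93987 / 380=247.33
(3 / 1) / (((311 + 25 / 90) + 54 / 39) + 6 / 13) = 702 / 73271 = 0.01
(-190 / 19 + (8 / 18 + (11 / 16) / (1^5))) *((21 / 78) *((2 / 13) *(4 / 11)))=-0.13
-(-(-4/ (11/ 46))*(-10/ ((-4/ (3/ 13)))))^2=-1904400/ 20449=-93.13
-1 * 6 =-6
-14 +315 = 301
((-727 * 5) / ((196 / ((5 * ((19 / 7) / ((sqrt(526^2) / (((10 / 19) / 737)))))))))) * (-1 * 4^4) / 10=0.01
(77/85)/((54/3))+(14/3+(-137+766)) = 969587/1530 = 633.72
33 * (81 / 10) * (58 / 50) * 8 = 310068 / 125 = 2480.54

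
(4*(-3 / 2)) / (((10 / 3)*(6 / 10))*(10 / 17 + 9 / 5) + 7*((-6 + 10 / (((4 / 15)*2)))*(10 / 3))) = -340 / 17129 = -0.02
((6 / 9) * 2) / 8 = 1 / 6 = 0.17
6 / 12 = 1 / 2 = 0.50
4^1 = 4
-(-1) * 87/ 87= 1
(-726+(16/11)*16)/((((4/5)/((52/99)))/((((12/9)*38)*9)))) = -76372400/363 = -210392.29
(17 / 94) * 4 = 34 / 47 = 0.72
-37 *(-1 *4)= 148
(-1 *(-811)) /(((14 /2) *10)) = 811 /70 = 11.59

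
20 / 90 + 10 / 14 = 59 / 63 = 0.94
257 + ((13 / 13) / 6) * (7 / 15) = 23137 / 90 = 257.08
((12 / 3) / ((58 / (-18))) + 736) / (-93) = -21308 / 2697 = -7.90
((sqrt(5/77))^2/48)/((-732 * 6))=-5/16232832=-0.00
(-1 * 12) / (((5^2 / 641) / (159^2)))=-194461452 / 25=-7778458.08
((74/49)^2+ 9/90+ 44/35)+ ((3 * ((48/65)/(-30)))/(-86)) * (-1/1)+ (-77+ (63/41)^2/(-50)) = -73.41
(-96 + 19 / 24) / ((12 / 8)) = -2285 / 36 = -63.47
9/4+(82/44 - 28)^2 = 685.36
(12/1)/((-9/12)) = -16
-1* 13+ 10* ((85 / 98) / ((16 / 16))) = -212 / 49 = -4.33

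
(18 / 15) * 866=5196 / 5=1039.20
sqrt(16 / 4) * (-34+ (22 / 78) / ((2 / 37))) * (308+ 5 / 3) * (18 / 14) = -2085605 / 91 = -22918.74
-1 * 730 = -730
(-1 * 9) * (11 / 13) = -99 / 13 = -7.62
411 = 411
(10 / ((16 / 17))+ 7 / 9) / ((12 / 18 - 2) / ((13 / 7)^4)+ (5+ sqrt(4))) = 1.66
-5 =-5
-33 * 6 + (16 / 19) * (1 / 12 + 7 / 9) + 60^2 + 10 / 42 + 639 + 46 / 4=9703991 / 2394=4053.46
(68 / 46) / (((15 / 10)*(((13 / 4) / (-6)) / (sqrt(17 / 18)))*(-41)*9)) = 272*sqrt(34) / 330993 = 0.00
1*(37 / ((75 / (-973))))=-36001 / 75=-480.01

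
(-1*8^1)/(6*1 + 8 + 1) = -8/15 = -0.53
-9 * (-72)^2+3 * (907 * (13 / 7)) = -41602.71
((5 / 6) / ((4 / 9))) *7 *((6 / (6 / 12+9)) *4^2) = 2520 / 19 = 132.63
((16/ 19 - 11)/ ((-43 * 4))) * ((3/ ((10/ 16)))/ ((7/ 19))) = 1158/ 1505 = 0.77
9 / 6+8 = 9.50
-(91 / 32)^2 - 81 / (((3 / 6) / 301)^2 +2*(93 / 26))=-669869473273 / 34512471040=-19.41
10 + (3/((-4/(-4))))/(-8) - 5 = 37/8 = 4.62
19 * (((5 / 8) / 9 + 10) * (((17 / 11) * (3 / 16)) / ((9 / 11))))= 234175 / 3456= 67.76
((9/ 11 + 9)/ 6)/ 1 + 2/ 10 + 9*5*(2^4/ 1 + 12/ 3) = 49601/ 55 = 901.84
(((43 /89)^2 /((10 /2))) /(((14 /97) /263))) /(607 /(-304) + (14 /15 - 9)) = -21509446584 /2544407383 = -8.45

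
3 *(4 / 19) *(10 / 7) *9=1080 / 133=8.12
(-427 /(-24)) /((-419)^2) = 427 /4213464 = 0.00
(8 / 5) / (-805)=-8 / 4025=-0.00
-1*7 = -7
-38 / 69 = -0.55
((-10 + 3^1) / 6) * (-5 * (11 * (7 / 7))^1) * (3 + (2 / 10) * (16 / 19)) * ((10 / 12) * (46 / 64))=2665355 / 21888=121.77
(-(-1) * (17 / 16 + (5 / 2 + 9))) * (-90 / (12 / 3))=-9045 / 32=-282.66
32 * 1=32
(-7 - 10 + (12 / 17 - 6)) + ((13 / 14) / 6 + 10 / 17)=-30775 / 1428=-21.55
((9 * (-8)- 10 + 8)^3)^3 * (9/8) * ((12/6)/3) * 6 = -299431848487857408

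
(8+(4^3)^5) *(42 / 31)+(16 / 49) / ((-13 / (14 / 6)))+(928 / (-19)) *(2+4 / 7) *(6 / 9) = 233918939595680 / 160797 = 1454746914.41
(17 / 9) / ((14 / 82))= 697 / 63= 11.06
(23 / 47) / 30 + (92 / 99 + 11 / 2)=149957 / 23265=6.45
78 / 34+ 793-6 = 13418 / 17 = 789.29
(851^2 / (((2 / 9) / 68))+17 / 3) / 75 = 132963307 / 45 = 2954740.16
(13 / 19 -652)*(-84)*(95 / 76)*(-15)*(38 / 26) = -19490625 / 13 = -1499278.85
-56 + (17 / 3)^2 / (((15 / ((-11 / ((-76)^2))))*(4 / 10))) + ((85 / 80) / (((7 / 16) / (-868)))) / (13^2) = -68.48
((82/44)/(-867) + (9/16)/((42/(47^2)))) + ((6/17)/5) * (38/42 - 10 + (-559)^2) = 47182960435/2136288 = 22086.42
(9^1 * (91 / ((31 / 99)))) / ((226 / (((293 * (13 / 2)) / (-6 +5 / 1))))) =-308837529 / 14012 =-22040.93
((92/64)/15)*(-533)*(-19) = 232921/240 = 970.50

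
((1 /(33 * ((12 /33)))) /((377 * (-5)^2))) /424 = 1 /47954400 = 0.00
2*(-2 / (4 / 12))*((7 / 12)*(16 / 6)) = -56 / 3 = -18.67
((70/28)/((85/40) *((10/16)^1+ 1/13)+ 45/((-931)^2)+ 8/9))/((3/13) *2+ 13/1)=6026713056/77251758925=0.08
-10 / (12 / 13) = -65 / 6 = -10.83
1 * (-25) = -25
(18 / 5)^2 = 324 / 25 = 12.96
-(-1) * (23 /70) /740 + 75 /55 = 777253 /569800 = 1.36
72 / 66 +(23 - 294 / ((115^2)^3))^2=31197308364673109728409997671 / 58852751160210822998046875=530.09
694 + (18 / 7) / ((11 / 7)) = 7652 / 11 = 695.64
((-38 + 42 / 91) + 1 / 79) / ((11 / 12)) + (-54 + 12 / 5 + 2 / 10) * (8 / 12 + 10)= -99843548 / 169455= -589.20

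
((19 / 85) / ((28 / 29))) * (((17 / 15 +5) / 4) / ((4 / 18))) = 1.60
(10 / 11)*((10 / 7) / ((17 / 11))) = 100 / 119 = 0.84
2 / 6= 1 / 3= 0.33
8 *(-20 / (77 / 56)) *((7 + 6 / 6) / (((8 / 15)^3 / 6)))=-405000 / 11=-36818.18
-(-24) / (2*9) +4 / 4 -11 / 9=10 / 9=1.11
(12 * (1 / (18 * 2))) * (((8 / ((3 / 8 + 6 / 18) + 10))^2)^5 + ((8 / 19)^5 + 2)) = 6434613911047819247404036607110 / 9337282375031536296322110730953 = 0.69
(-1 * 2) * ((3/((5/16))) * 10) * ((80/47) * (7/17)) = -107520/799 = -134.57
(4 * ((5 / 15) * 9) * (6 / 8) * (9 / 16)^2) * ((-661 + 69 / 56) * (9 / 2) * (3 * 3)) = -2181683403 / 28672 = -76091.08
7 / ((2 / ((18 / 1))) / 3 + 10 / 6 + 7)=189 / 235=0.80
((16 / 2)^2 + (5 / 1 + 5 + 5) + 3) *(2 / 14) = 82 / 7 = 11.71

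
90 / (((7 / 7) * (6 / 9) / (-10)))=-1350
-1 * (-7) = 7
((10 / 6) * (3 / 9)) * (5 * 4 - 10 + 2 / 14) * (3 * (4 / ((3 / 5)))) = 112.70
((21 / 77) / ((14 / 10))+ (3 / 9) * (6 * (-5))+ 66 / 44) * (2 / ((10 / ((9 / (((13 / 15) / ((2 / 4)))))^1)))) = -8.62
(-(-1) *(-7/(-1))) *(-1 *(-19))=133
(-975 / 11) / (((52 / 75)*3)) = -1875 / 44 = -42.61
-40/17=-2.35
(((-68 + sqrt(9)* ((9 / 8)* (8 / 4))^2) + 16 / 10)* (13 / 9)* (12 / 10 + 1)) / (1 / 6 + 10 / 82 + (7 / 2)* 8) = -24020711 / 4175400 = -5.75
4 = 4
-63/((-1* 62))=63/62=1.02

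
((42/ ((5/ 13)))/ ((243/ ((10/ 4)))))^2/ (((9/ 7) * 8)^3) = 2840383/ 2448880128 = 0.00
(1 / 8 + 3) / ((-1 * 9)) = -25 / 72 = -0.35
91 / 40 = 2.28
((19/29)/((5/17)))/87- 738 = -9309547/12615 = -737.97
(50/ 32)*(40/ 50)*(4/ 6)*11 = 55/ 6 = 9.17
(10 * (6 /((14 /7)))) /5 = 6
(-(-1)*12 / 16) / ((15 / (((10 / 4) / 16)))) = 1 / 128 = 0.01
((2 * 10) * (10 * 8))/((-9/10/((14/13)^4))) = -614656000/257049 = -2391.20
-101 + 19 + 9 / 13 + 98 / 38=-19446 / 247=-78.73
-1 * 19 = -19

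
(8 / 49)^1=0.16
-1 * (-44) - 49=-5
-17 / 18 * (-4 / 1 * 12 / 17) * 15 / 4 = 10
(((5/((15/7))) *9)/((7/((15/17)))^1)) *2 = 90/17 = 5.29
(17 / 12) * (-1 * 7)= -119 / 12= -9.92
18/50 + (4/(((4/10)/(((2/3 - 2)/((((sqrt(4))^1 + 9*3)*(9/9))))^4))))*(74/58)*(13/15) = 44864039663/124605230175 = 0.36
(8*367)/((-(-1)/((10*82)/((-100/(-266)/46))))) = 294584147.20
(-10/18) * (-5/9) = 25/81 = 0.31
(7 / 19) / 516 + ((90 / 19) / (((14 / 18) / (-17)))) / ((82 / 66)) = -234473551 / 2813748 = -83.33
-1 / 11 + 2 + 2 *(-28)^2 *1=17269 / 11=1569.91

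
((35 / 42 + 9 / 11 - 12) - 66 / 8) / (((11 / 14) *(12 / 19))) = -326515 / 8712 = -37.48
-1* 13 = -13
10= 10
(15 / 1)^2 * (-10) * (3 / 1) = -6750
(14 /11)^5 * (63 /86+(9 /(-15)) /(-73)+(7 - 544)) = -4526643293424 /2527695445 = -1790.82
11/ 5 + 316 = 1591/ 5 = 318.20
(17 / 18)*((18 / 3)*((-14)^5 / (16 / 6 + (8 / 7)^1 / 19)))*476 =-532008778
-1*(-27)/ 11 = 2.45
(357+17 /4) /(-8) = -1445 /32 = -45.16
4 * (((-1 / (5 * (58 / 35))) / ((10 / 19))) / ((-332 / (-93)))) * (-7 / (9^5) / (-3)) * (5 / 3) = -28861 / 1705571316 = -0.00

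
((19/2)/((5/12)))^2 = 12996/25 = 519.84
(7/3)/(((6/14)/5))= 245/9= 27.22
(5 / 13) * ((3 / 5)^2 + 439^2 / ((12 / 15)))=24090161 / 260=92654.47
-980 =-980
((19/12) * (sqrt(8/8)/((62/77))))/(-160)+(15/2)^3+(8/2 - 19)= 48432937/119040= 406.86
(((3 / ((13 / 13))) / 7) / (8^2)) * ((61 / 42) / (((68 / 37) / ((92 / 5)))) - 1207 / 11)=-3737969 / 5864320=-0.64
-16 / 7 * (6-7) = 16 / 7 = 2.29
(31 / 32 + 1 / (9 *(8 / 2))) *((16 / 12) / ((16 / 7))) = 2009 / 3456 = 0.58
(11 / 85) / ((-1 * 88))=-1 / 680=-0.00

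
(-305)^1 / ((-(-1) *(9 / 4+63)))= -1220 / 261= -4.67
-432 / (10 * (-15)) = 72 / 25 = 2.88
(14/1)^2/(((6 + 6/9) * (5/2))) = 294/25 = 11.76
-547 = -547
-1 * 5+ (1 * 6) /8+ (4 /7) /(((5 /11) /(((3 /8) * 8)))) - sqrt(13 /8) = -sqrt(26) /4 - 67 /140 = -1.75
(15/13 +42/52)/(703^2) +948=12181263483/12849434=948.00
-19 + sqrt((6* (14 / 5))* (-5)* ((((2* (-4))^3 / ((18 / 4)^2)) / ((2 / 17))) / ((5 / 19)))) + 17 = -2 + 64* sqrt(33915) / 45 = 259.92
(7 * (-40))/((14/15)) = -300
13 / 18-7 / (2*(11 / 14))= -739 / 198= -3.73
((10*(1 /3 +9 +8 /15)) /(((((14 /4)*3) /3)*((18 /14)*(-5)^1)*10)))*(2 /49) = -592 /33075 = -0.02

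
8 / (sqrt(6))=4 * sqrt(6) / 3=3.27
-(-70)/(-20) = -7/2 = -3.50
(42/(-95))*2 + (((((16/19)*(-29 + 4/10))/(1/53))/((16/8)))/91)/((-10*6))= -7654/9975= -0.77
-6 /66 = -1 /11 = -0.09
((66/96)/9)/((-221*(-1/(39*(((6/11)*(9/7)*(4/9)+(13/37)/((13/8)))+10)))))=4999/35224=0.14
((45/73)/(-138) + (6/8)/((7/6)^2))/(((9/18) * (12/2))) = 29977/164542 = 0.18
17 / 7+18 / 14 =26 / 7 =3.71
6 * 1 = 6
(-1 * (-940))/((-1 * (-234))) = 470/117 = 4.02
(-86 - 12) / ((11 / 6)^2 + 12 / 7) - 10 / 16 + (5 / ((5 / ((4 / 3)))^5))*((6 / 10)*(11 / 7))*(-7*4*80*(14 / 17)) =-278802567083 / 8805915000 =-31.66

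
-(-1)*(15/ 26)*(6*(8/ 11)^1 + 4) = 690/ 143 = 4.83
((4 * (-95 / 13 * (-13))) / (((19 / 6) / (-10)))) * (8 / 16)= -600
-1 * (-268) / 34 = 134 / 17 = 7.88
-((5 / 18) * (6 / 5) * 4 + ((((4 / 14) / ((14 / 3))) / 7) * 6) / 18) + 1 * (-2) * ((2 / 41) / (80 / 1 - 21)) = -3330241 / 2489151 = -1.34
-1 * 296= -296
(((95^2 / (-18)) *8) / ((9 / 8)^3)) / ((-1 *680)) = 462080 / 111537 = 4.14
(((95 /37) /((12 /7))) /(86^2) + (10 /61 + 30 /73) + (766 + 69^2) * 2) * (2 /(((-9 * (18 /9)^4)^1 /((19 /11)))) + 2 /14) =106527083387956807 /81069181699968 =1314.03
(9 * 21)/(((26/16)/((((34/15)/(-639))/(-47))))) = 1904/216905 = 0.01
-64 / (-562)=32 / 281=0.11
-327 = -327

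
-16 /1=-16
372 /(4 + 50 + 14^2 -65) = 372 /185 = 2.01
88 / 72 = 11 / 9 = 1.22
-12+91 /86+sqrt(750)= -941 /86+5 * sqrt(30)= 16.44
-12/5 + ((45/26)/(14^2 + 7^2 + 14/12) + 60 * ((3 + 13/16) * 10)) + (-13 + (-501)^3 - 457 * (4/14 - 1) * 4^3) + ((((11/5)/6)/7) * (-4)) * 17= -72423296281381/576030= -125728341.03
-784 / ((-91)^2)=-16 / 169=-0.09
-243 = -243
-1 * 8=-8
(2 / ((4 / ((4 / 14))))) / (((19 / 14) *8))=1 / 76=0.01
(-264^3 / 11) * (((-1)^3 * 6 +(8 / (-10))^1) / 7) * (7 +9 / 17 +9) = 940059648 / 35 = 26858847.09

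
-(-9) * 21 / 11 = 189 / 11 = 17.18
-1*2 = -2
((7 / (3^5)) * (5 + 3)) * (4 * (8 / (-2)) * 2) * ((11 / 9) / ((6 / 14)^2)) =-965888 / 19683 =-49.07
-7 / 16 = -0.44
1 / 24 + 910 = 21841 / 24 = 910.04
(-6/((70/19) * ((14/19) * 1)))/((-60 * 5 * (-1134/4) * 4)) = -361/55566000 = -0.00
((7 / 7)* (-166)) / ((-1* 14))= 83 / 7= 11.86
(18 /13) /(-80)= -9 /520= -0.02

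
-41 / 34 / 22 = -41 / 748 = -0.05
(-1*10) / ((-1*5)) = 2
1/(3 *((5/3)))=1/5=0.20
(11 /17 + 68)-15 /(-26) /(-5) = 30291 /442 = 68.53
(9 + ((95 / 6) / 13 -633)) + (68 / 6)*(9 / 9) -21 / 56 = -190889 / 312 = -611.82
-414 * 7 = -2898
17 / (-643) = -17 / 643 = -0.03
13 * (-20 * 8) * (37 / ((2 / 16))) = -615680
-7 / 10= -0.70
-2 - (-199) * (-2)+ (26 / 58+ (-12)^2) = -7411 / 29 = -255.55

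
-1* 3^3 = -27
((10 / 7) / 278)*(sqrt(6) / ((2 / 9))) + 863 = 45*sqrt(6) / 1946 + 863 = 863.06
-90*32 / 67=-2880 / 67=-42.99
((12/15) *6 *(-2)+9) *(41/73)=-123/365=-0.34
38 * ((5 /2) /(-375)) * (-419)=7961 /75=106.15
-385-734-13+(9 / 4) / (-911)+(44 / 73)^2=-1131.64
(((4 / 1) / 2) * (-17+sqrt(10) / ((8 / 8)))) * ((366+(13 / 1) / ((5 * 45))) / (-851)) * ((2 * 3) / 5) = 14.29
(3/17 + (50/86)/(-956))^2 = 15104164201/488371754896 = 0.03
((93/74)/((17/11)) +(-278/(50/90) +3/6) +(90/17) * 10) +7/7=-1399983/3145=-445.15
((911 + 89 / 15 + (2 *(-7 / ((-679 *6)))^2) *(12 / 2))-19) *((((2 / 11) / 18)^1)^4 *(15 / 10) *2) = 126729826 / 4519123929045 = 0.00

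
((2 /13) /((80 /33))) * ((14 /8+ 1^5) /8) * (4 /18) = 121 /24960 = 0.00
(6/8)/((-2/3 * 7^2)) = -0.02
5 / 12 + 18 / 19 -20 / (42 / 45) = -32023 / 1596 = -20.06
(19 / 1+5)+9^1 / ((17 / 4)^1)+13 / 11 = 5105 / 187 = 27.30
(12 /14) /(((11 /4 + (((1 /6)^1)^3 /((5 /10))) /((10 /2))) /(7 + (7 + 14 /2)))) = 4860 /743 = 6.54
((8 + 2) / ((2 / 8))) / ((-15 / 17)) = -136 / 3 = -45.33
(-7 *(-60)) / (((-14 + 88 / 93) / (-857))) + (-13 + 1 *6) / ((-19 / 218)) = 318933272 / 11533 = 27653.97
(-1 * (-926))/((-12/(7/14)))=-463/12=-38.58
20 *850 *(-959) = -16303000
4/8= 1/2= 0.50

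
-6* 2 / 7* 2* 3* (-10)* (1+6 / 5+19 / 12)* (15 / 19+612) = 31715532 / 133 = 238462.65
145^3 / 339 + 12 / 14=21342409 / 2373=8993.85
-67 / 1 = -67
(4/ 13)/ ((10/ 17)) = 34/ 65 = 0.52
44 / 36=11 / 9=1.22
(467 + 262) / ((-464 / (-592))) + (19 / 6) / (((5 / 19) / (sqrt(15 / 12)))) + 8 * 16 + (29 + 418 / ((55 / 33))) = 361 * sqrt(5) / 60 + 193996 / 145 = 1351.36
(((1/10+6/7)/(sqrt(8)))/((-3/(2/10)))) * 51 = -1.15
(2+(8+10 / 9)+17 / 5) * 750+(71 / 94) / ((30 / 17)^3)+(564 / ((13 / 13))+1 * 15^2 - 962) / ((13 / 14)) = 10697.16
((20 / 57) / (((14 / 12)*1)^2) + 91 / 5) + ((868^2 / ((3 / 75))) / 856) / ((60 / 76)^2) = 158344632913 / 4482765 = 35322.98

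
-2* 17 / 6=-17 / 3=-5.67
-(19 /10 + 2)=-39 /10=-3.90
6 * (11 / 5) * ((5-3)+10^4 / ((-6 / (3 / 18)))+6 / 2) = -10802 / 3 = -3600.67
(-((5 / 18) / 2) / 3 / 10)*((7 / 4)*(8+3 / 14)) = -0.07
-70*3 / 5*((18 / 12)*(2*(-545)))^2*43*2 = -9655688700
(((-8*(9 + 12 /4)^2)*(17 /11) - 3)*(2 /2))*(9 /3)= -58851 /11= -5350.09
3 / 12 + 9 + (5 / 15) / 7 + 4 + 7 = 1705 / 84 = 20.30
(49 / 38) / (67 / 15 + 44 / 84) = 5145 / 19912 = 0.26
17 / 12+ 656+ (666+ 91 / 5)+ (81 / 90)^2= 100682 / 75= 1342.43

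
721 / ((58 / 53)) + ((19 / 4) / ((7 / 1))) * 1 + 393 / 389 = 208641453 / 315868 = 660.53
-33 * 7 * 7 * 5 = -8085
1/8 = 0.12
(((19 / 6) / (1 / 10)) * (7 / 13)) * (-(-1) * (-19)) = -12635 / 39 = -323.97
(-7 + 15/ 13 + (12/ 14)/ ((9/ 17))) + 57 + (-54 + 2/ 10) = -1402/ 1365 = -1.03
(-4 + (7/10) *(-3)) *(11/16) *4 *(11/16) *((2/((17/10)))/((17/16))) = -7381/578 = -12.77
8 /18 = 4 /9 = 0.44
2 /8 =1 /4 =0.25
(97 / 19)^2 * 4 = 37636 / 361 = 104.25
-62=-62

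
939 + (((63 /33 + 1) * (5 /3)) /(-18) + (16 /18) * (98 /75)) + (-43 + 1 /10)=1480037 /1650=896.99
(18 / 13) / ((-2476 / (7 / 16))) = -63 / 257504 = -0.00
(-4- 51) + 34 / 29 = -1561 / 29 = -53.83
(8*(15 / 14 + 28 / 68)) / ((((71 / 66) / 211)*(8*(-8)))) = -36.36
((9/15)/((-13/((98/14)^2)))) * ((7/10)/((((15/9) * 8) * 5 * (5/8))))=-3087/81250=-0.04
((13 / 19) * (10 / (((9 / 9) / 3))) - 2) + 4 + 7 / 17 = 7409 / 323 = 22.94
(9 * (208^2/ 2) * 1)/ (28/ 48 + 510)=2336256/ 6127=381.31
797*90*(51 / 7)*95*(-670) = -232846339500 / 7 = -33263762785.71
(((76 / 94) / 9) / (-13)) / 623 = -38 / 3425877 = -0.00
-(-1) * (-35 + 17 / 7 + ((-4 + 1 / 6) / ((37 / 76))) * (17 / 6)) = -127927 / 2331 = -54.88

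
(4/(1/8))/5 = 32/5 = 6.40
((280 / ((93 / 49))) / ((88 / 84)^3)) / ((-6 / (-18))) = 15882615 / 41261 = 384.93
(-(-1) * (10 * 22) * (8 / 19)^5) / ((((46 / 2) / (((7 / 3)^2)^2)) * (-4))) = -4327178240 / 4612972437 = -0.94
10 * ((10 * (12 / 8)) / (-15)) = -10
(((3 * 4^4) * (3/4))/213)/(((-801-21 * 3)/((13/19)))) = -26/12141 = -0.00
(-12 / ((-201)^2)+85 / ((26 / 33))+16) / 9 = 43377103 / 3151278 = 13.76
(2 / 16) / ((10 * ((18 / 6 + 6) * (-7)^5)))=-1 / 12101040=-0.00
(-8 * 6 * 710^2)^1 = -24196800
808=808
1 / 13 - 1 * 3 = -38 / 13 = -2.92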